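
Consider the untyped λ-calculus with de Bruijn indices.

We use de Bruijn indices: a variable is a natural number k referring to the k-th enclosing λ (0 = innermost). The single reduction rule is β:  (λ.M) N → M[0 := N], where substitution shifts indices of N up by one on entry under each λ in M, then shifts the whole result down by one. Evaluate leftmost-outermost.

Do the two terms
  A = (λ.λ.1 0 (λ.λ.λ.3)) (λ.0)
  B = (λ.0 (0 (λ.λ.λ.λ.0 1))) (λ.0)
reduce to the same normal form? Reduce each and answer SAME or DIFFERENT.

Term A:
  start: (λ.λ.1 0 (λ.λ.λ.3)) (λ.0)
  [1] λ.(λ.0) 0 (λ.λ.λ.3)
  [2] λ.0 (λ.λ.λ.3)

Term B:
  start: (λ.0 (0 (λ.λ.λ.λ.0 1))) (λ.0)
  [1] (λ.0) ((λ.0) (λ.λ.λ.λ.0 1))
  [2] (λ.0) (λ.λ.λ.λ.0 1)
  [3] λ.λ.λ.λ.0 1

Answer: DIFFERENT — A ⇓ λ.0 (λ.λ.λ.3), B ⇓ λ.λ.λ.λ.0 1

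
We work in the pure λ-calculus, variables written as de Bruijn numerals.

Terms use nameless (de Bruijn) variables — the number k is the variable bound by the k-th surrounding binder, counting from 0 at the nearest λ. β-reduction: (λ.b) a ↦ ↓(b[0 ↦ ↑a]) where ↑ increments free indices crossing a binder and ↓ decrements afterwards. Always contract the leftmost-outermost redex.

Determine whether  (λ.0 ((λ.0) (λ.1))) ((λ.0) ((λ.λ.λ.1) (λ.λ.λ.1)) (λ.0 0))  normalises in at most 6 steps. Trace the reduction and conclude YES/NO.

  start: (λ.0 ((λ.0) (λ.1))) ((λ.0) ((λ.λ.λ.1) (λ.λ.λ.1)) (λ.0 0))
  [1] (λ.0) ((λ.λ.λ.1) (λ.λ.λ.1)) (λ.0 0) ((λ.0) (λ.(λ.0) ((λ.λ.λ.1) (λ.λ.λ.1)) (λ.0 0)))
  [2] (λ.λ.λ.1) (λ.λ.λ.1) (λ.0 0) ((λ.0) (λ.(λ.0) ((λ.λ.λ.1) (λ.λ.λ.1)) (λ.0 0)))
  [3] (λ.λ.1) (λ.0 0) ((λ.0) (λ.(λ.0) ((λ.λ.λ.1) (λ.λ.λ.1)) (λ.0 0)))
  [4] (λ.λ.0 0) ((λ.0) (λ.(λ.0) ((λ.λ.λ.1) (λ.λ.λ.1)) (λ.0 0)))
  [5] λ.0 0

Answer: YES — reaches normal form λ.0 0 in 5 ≤ 6 steps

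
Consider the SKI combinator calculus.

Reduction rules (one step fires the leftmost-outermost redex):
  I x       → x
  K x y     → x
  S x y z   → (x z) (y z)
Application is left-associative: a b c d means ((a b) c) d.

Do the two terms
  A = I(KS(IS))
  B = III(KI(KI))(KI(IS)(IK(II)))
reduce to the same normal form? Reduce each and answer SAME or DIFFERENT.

Answer: DIFFERENT — A ⇓ S, B ⇓ KI

Derivation:
Term A:
  start: I(KS(IS))
  [1] KS(IS)
  [2] S

Term B:
  start: III(KI(KI))(KI(IS)(IK(II)))
  [1] II(KI(KI))(KI(IS)(IK(II)))
  [2] I(KI(KI))(KI(IS)(IK(II)))
  [3] KI(KI)(KI(IS)(IK(II)))
  [4] I(KI(IS)(IK(II)))
  [5] KI(IS)(IK(II))
  [6] I(IK(II))
  [7] IK(II)
  [8] K(II)
  [9] KI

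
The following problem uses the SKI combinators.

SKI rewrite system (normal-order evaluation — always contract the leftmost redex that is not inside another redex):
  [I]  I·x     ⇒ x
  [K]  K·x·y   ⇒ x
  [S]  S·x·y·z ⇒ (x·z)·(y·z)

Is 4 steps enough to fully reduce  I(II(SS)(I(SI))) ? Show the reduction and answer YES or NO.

  start: I(II(SS)(I(SI)))
  step 1: II(SS)(I(SI))
  step 2: I(SS)(I(SI))
  step 3: SS(I(SI))
  step 4: SS(SI)

Answer: YES — reaches normal form SS(SI) in 4 ≤ 4 steps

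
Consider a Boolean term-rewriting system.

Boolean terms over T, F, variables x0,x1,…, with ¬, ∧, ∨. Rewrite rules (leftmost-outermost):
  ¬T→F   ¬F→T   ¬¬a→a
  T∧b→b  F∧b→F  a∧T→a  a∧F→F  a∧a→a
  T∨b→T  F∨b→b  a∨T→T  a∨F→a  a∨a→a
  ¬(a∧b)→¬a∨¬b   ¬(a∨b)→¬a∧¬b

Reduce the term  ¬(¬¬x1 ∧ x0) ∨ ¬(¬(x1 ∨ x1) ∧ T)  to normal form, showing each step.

Answer: normal form = (¬x1 ∨ ¬x0) ∨ x1  (in 7 steps)

Reduction:
  start: ¬(¬¬x1 ∧ x0) ∨ ¬(¬(x1 ∨ x1) ∧ T)
  step 1: (¬¬¬x1 ∨ ¬x0) ∨ ¬(¬(x1 ∨ x1) ∧ T)
  step 2: (¬x1 ∨ ¬x0) ∨ ¬(¬(x1 ∨ x1) ∧ T)
  step 3: (¬x1 ∨ ¬x0) ∨ (¬¬(x1 ∨ x1) ∨ ¬T)
  step 4: (¬x1 ∨ ¬x0) ∨ ((x1 ∨ x1) ∨ ¬T)
  step 5: (¬x1 ∨ ¬x0) ∨ (x1 ∨ ¬T)
  step 6: (¬x1 ∨ ¬x0) ∨ (x1 ∨ F)
  step 7: (¬x1 ∨ ¬x0) ∨ x1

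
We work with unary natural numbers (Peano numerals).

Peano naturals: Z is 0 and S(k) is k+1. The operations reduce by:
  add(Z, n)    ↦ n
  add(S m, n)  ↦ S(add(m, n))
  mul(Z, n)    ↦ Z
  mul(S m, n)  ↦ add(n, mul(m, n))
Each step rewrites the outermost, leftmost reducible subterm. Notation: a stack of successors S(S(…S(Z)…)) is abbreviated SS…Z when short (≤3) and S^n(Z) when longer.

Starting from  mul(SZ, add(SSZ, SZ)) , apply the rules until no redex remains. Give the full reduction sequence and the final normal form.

Answer: normal form = SSSZ  (in 9 steps)

Reduction:
  start: mul(SZ, add(SSZ, SZ))
  →1  add(add(SSZ, SZ), mul(Z, add(SSZ, SZ)))
  →2  add(S(add(SZ, SZ)), mul(Z, add(SSZ, SZ)))
  →3  S(add(add(SZ, SZ), mul(Z, add(SSZ, SZ))))
  →4  S(add(S(add(Z, SZ)), mul(Z, add(SSZ, SZ))))
  →5  S(S(add(add(Z, SZ), mul(Z, add(SSZ, SZ)))))
  →6  S(S(add(SZ, mul(Z, add(SSZ, SZ)))))
  →7  S(S(S(add(Z, mul(Z, add(SSZ, SZ))))))
  →8  S(S(S(mul(Z, add(SSZ, SZ)))))
  →9  SSSZ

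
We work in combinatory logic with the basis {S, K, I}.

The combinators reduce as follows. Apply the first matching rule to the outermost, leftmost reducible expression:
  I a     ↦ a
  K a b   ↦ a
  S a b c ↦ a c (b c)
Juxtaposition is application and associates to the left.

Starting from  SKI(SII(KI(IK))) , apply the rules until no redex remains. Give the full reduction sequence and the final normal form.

  start: SKI(SII(KI(IK)))
  →1  K(SII(KI(IK)))(I(SII(KI(IK))))
  →2  SII(KI(IK))
  →3  I(KI(IK))(I(KI(IK)))
  →4  KI(IK)(I(KI(IK)))
  →5  I(I(KI(IK)))
  →6  I(KI(IK))
  →7  KI(IK)
  →8  I

Answer: normal form = I  (in 8 steps)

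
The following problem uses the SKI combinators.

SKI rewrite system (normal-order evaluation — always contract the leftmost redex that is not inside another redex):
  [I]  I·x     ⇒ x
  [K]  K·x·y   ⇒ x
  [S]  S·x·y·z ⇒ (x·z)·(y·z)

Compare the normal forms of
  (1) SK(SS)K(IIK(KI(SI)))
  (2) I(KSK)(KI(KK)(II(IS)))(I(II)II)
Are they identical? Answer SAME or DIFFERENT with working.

Answer: DIFFERENT — A ⇓ K(KI), B ⇓ SSI

Working:
Term A:
  start: SK(SS)K(IIK(KI(SI)))
  step 1: KK(SSK)(IIK(KI(SI)))
  step 2: K(IIK(KI(SI)))
  step 3: K(IK(KI(SI)))
  step 4: K(K(KI(SI)))
  step 5: K(KI)

Term B:
  start: I(KSK)(KI(KK)(II(IS)))(I(II)II)
  step 1: KSK(KI(KK)(II(IS)))(I(II)II)
  step 2: S(KI(KK)(II(IS)))(I(II)II)
  step 3: S(I(II(IS)))(I(II)II)
  step 4: S(II(IS))(I(II)II)
  step 5: S(I(IS))(I(II)II)
  step 6: S(IS)(I(II)II)
  step 7: SS(I(II)II)
  step 8: SS(IIII)
  step 9: SS(III)
  step 10: SS(II)
  step 11: SSI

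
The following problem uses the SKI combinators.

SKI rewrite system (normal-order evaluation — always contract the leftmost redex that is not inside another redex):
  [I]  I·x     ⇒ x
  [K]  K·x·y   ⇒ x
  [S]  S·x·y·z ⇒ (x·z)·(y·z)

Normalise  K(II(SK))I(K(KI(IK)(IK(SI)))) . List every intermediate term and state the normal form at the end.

Answer: normal form = SK(K(K(SI)))  (in 6 steps)

Working:
  start: K(II(SK))I(K(KI(IK)(IK(SI))))
  [1] II(SK)(K(KI(IK)(IK(SI))))
  [2] I(SK)(K(KI(IK)(IK(SI))))
  [3] SK(K(KI(IK)(IK(SI))))
  [4] SK(K(I(IK(SI))))
  [5] SK(K(IK(SI)))
  [6] SK(K(K(SI)))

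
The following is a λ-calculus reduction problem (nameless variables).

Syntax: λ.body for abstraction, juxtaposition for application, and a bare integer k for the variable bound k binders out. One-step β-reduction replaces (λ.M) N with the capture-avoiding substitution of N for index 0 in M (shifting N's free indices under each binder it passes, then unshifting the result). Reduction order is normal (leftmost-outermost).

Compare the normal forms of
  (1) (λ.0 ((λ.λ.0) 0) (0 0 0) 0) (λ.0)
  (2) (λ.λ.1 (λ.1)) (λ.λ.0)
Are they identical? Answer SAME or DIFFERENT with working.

Term A:
  start: (λ.0 ((λ.λ.0) 0) (0 0 0) 0) (λ.0)
  →1  (λ.0) ((λ.λ.0) (λ.0)) ((λ.0) (λ.0) (λ.0)) (λ.0)
  →2  (λ.λ.0) (λ.0) ((λ.0) (λ.0) (λ.0)) (λ.0)
  →3  (λ.0) ((λ.0) (λ.0) (λ.0)) (λ.0)
  →4  (λ.0) (λ.0) (λ.0) (λ.0)
  →5  (λ.0) (λ.0) (λ.0)
  →6  (λ.0) (λ.0)
  →7  λ.0

Term B:
  start: (λ.λ.1 (λ.1)) (λ.λ.0)
  →1  λ.(λ.λ.0) (λ.1)
  →2  λ.λ.0

Answer: DIFFERENT — A ⇓ λ.0, B ⇓ λ.λ.0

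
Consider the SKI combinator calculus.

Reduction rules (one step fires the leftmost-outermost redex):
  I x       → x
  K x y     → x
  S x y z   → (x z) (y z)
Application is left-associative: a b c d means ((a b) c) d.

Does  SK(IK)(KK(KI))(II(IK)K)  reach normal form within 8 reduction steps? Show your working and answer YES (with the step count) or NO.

  start: SK(IK)(KK(KI))(II(IK)K)
  →1  K(KK(KI))(IK(KK(KI)))(II(IK)K)
  →2  KK(KI)(II(IK)K)
  →3  K(II(IK)K)
  →4  K(I(IK)K)
  →5  K(IKK)
  →6  K(KK)

Answer: YES — reaches normal form K(KK) in 6 ≤ 8 steps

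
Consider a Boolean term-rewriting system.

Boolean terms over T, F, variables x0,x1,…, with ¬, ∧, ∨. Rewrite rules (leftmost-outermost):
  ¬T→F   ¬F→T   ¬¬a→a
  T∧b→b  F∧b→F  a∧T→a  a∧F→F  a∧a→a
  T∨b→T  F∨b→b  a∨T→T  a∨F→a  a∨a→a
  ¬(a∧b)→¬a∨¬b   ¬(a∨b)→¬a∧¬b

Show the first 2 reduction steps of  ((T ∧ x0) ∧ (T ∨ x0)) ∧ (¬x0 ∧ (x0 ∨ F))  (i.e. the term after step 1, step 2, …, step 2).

  start: ((T ∧ x0) ∧ (T ∨ x0)) ∧ (¬x0 ∧ (x0 ∨ F))
  step 1: (x0 ∧ (T ∨ x0)) ∧ (¬x0 ∧ (x0 ∨ F))
  step 2: (x0 ∧ T) ∧ (¬x0 ∧ (x0 ∨ F))

Answer: after 2 steps: (x0 ∧ T) ∧ (¬x0 ∧ (x0 ∨ F))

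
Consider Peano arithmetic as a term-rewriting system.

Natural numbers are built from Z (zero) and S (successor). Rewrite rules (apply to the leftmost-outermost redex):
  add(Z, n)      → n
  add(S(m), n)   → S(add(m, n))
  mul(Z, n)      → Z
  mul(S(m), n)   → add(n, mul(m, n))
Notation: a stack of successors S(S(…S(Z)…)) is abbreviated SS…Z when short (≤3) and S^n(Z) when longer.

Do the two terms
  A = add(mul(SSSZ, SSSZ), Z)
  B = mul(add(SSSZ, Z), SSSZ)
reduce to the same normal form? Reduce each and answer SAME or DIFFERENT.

Answer: SAME — A ⇓ S^9(Z), B ⇓ S^9(Z)

Derivation:
Term A:
  start: add(mul(SSSZ, SSSZ), Z)
  →1  add(add(SSSZ, mul(SSZ, SSSZ)), Z)
  →2  add(S(add(SSZ, mul(SSZ, SSSZ))), Z)
  →3  S(add(add(SSZ, mul(SSZ, SSSZ)), Z))
  →4  S(add(S(add(SZ, mul(SSZ, SSSZ))), Z))
  →5  S(S(add(add(SZ, mul(SSZ, SSSZ)), Z)))
  →6  S(S(add(S(add(Z, mul(SSZ, SSSZ))), Z)))
  →7  S(S(S(add(add(Z, mul(SSZ, SSSZ)), Z))))
  →8  S(S(S(add(mul(SSZ, SSSZ), Z))))
  →9  S(S(S(add(add(SSSZ, mul(SZ, SSSZ)), Z))))
  →10  S(S(S(add(S(add(SSZ, mul(SZ, SSSZ))), Z))))
  →11  S(S(S(S(add(add(SSZ, mul(SZ, SSSZ)), Z)))))
  →12  S(S(S(S(add(S(add(SZ, mul(SZ, SSSZ))), Z)))))
  →13  S(S(S(S(S(add(add(SZ, mul(SZ, SSSZ)), Z))))))
  →14  S(S(S(S(S(add(S(add(Z, mul(SZ, SSSZ))), Z))))))
  →15  S(S(S(S(S(S(add(add(Z, mul(SZ, SSSZ)), Z)))))))
  →16  S(S(S(S(S(S(add(mul(SZ, SSSZ), Z)))))))
  →17  S(S(S(S(S(S(add(add(SSSZ, mul(Z, SSSZ)), Z)))))))
  →18  S(S(S(S(S(S(add(S(add(SSZ, mul(Z, SSSZ))), Z)))))))
  →19  S(S(S(S(S(S(S(add(add(SSZ, mul(Z, SSSZ)), Z))))))))
  →20  S(S(S(S(S(S(S(add(S(add(SZ, mul(Z, SSSZ))), Z))))))))
  →21  S(S(S(S(S(S(S(S(add(add(SZ, mul(Z, SSSZ)), Z)))))))))
  →22  S(S(S(S(S(S(S(S(add(S(add(Z, mul(Z, SSSZ))), Z)))))))))
  →23  S(S(S(S(S(S(S(S(S(add(add(Z, mul(Z, SSSZ)), Z))))))))))
  →24  S(S(S(S(S(S(S(S(S(add(mul(Z, SSSZ), Z))))))))))
  →25  S(S(S(S(S(S(S(S(S(add(Z, Z))))))))))
  →26  S^9(Z)

Term B:
  start: mul(add(SSSZ, Z), SSSZ)
  →1  mul(S(add(SSZ, Z)), SSSZ)
  →2  add(SSSZ, mul(add(SSZ, Z), SSSZ))
  →3  S(add(SSZ, mul(add(SSZ, Z), SSSZ)))
  →4  S(S(add(SZ, mul(add(SSZ, Z), SSSZ))))
  →5  S(S(S(add(Z, mul(add(SSZ, Z), SSSZ)))))
  →6  S(S(S(mul(add(SSZ, Z), SSSZ))))
  →7  S(S(S(mul(S(add(SZ, Z)), SSSZ))))
  →8  S(S(S(add(SSSZ, mul(add(SZ, Z), SSSZ)))))
  →9  S(S(S(S(add(SSZ, mul(add(SZ, Z), SSSZ))))))
  →10  S(S(S(S(S(add(SZ, mul(add(SZ, Z), SSSZ)))))))
  →11  S(S(S(S(S(S(add(Z, mul(add(SZ, Z), SSSZ))))))))
  →12  S(S(S(S(S(S(mul(add(SZ, Z), SSSZ)))))))
  →13  S(S(S(S(S(S(mul(S(add(Z, Z)), SSSZ)))))))
  →14  S(S(S(S(S(S(add(SSSZ, mul(add(Z, Z), SSSZ))))))))
  →15  S(S(S(S(S(S(S(add(SSZ, mul(add(Z, Z), SSSZ)))))))))
  →16  S(S(S(S(S(S(S(S(add(SZ, mul(add(Z, Z), SSSZ))))))))))
  →17  S(S(S(S(S(S(S(S(S(add(Z, mul(add(Z, Z), SSSZ)))))))))))
  →18  S(S(S(S(S(S(S(S(S(mul(add(Z, Z), SSSZ))))))))))
  →19  S(S(S(S(S(S(S(S(S(mul(Z, SSSZ))))))))))
  →20  S^9(Z)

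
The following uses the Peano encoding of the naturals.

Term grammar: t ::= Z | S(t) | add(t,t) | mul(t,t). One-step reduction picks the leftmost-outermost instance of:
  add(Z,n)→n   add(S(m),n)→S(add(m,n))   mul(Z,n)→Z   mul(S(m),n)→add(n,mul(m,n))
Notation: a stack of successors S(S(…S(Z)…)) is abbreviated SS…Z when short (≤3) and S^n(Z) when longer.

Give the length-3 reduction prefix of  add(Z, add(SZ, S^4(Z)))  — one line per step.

Answer: after 3 steps: S^5(Z)

Reduction:
  start: add(Z, add(SZ, S^4(Z)))
  [1] add(SZ, S^4(Z))
  [2] S(add(Z, S^4(Z)))
  [3] S^5(Z)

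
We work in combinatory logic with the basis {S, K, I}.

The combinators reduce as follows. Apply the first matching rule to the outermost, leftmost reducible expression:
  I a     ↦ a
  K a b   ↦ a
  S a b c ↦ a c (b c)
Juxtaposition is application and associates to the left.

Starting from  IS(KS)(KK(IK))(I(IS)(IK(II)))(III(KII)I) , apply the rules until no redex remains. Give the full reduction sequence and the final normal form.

Answer: normal form = S(K(S(KI)))I  (in 13 steps)

Reduction:
  start: IS(KS)(KK(IK))(I(IS)(IK(II)))(III(KII)I)
  →1  S(KS)(KK(IK))(I(IS)(IK(II)))(III(KII)I)
  →2  KS(I(IS)(IK(II)))(KK(IK)(I(IS)(IK(II))))(III(KII)I)
  →3  S(KK(IK)(I(IS)(IK(II))))(III(KII)I)
  →4  S(K(I(IS)(IK(II))))(III(KII)I)
  →5  S(K(IS(IK(II))))(III(KII)I)
  →6  S(K(S(IK(II))))(III(KII)I)
  →7  S(K(S(K(II))))(III(KII)I)
  →8  S(K(S(KI)))(III(KII)I)
  →9  S(K(S(KI)))(II(KII)I)
  →10  S(K(S(KI)))(I(KII)I)
  →11  S(K(S(KI)))(KIII)
  →12  S(K(S(KI)))(II)
  →13  S(K(S(KI)))I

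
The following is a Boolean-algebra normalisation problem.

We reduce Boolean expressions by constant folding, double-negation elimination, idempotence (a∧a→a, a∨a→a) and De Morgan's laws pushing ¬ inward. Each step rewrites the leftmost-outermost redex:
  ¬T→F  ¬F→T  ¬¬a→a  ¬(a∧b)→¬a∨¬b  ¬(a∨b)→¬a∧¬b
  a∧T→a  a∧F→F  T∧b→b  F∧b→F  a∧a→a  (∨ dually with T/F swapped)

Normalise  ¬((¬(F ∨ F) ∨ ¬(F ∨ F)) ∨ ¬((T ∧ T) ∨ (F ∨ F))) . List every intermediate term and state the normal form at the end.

  start: ¬((¬(F ∨ F) ∨ ¬(F ∨ F)) ∨ ¬((T ∧ T) ∨ (F ∨ F)))
  [1] ¬(¬(F ∨ F) ∨ ¬(F ∨ F)) ∧ ¬¬((T ∧ T) ∨ (F ∨ F))
  [2] (¬¬(F ∨ F) ∧ ¬¬(F ∨ F)) ∧ ¬¬((T ∧ T) ∨ (F ∨ F))
  [3] ¬¬(F ∨ F) ∧ ¬¬((T ∧ T) ∨ (F ∨ F))
  [4] (F ∨ F) ∧ ¬¬((T ∧ T) ∨ (F ∨ F))
  [5] F ∧ ¬¬((T ∧ T) ∨ (F ∨ F))
  [6] F

Answer: normal form = F  (in 6 steps)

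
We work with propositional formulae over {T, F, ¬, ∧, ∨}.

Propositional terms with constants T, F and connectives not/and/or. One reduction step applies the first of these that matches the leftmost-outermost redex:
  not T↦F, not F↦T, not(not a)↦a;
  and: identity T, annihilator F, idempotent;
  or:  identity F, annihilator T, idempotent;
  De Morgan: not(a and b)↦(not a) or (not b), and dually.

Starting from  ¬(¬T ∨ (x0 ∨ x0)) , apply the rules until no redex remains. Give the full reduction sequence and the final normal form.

  start: ¬(¬T ∨ (x0 ∨ x0))
  [1] ¬¬T ∧ ¬(x0 ∨ x0)
  [2] T ∧ ¬(x0 ∨ x0)
  [3] ¬(x0 ∨ x0)
  [4] ¬x0 ∧ ¬x0
  [5] ¬x0

Answer: normal form = ¬x0  (in 5 steps)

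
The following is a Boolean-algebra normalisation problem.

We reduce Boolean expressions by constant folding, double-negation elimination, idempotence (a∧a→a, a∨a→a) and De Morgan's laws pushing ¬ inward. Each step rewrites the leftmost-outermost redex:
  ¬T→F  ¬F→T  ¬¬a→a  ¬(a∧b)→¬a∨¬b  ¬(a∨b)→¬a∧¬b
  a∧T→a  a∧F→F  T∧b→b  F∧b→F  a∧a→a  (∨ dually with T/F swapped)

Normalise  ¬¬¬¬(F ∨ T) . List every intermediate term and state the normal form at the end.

  start: ¬¬¬¬(F ∨ T)
  step 1: ¬¬(F ∨ T)
  step 2: F ∨ T
  step 3: T

Answer: normal form = T  (in 3 steps)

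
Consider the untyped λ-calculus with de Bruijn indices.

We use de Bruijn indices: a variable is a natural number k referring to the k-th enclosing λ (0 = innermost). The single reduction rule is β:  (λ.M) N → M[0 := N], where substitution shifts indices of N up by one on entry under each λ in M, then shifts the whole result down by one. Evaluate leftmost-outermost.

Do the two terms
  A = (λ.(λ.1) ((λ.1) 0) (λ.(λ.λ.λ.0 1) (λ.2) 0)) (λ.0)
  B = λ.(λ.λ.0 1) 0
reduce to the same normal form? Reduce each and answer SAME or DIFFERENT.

Answer: SAME — A ⇓ λ.λ.0 1, B ⇓ λ.λ.0 1

Working:
Term A:
  start: (λ.(λ.1) ((λ.1) 0) (λ.(λ.λ.λ.0 1) (λ.2) 0)) (λ.0)
  step 1: (λ.λ.0) ((λ.λ.0) (λ.0)) (λ.(λ.λ.λ.0 1) (λ.λ.0) 0)
  step 2: (λ.0) (λ.(λ.λ.λ.0 1) (λ.λ.0) 0)
  step 3: λ.(λ.λ.λ.0 1) (λ.λ.0) 0
  step 4: λ.(λ.λ.0 1) 0
  step 5: λ.λ.0 1

Term B:
  start: λ.(λ.λ.0 1) 0
  step 1: λ.λ.0 1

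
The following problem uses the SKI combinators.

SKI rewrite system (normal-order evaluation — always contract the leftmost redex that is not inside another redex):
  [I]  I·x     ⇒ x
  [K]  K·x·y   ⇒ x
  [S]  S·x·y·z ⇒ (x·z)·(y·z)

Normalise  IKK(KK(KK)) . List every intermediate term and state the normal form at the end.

  start: IKK(KK(KK))
  [1] KK(KK(KK))
  [2] K

Answer: normal form = K  (in 2 steps)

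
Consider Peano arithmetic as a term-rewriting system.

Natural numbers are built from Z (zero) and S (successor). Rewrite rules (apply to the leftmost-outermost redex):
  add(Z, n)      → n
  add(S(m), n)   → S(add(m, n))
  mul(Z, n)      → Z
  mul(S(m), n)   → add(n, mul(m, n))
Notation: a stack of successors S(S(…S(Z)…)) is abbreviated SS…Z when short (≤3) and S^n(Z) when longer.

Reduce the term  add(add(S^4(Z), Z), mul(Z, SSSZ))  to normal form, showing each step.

  start: add(add(S^4(Z), Z), mul(Z, SSSZ))
  →1  add(S(add(SSSZ, Z)), mul(Z, SSSZ))
  →2  S(add(add(SSSZ, Z), mul(Z, SSSZ)))
  →3  S(add(S(add(SSZ, Z)), mul(Z, SSSZ)))
  →4  S(S(add(add(SSZ, Z), mul(Z, SSSZ))))
  →5  S(S(add(S(add(SZ, Z)), mul(Z, SSSZ))))
  →6  S(S(S(add(add(SZ, Z), mul(Z, SSSZ)))))
  →7  S(S(S(add(S(add(Z, Z)), mul(Z, SSSZ)))))
  →8  S(S(S(S(add(add(Z, Z), mul(Z, SSSZ))))))
  →9  S(S(S(S(add(Z, mul(Z, SSSZ))))))
  →10  S(S(S(S(mul(Z, SSSZ)))))
  →11  S^4(Z)

Answer: normal form = S^4(Z)  (in 11 steps)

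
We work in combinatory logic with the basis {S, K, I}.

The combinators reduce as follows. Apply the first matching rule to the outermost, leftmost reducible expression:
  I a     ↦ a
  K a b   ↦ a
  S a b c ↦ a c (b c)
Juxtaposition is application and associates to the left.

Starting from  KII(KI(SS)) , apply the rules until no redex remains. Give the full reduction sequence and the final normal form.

  start: KII(KI(SS))
  step 1: I(KI(SS))
  step 2: KI(SS)
  step 3: I

Answer: normal form = I  (in 3 steps)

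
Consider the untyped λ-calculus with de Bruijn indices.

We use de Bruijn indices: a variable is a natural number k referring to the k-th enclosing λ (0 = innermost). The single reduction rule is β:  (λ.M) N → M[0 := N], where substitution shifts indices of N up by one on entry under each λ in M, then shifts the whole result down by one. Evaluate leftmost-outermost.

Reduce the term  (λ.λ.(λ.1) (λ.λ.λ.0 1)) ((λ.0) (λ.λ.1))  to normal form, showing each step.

Answer: normal form = λ.0  (in 2 steps)

Working:
  start: (λ.λ.(λ.1) (λ.λ.λ.0 1)) ((λ.0) (λ.λ.1))
  step 1: λ.(λ.1) (λ.λ.λ.0 1)
  step 2: λ.0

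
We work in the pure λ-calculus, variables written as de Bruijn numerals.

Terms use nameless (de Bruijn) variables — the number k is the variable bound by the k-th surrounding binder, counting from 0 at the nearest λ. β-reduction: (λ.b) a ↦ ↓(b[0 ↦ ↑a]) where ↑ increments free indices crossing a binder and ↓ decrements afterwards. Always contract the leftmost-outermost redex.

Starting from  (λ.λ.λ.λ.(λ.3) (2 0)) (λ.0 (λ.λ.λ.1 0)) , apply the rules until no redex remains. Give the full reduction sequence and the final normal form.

Answer: normal form = λ.λ.λ.2  (in 2 steps)

Working:
  start: (λ.λ.λ.λ.(λ.3) (2 0)) (λ.0 (λ.λ.λ.1 0))
  step 1: λ.λ.λ.(λ.3) (2 0)
  step 2: λ.λ.λ.2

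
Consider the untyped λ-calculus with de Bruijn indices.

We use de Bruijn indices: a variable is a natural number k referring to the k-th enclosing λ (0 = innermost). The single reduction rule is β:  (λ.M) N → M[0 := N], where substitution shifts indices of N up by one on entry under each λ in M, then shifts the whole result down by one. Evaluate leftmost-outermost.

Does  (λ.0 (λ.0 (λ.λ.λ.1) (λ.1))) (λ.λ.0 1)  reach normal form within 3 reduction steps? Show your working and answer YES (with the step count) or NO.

Answer: YES — reaches normal form λ.0 (λ.0 (λ.λ.λ.1) (λ.1)) in 2 ≤ 3 steps

Working:
  start: (λ.0 (λ.0 (λ.λ.λ.1) (λ.1))) (λ.λ.0 1)
  [1] (λ.λ.0 1) (λ.0 (λ.λ.λ.1) (λ.1))
  [2] λ.0 (λ.0 (λ.λ.λ.1) (λ.1))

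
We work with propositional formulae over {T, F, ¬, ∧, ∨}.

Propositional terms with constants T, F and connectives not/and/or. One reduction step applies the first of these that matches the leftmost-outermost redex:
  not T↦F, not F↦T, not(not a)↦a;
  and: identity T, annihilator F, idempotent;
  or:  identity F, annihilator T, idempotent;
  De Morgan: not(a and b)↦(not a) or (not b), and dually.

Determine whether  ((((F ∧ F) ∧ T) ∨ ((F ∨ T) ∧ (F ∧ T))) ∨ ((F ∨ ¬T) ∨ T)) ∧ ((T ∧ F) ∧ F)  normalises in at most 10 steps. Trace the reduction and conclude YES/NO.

Answer: YES — reaches normal form F in 10 ≤ 10 steps

Working:
  start: ((((F ∧ F) ∧ T) ∨ ((F ∨ T) ∧ (F ∧ T))) ∨ ((F ∨ ¬T) ∨ T)) ∧ ((T ∧ F) ∧ F)
  →1  (((F ∧ F) ∨ ((F ∨ T) ∧ (F ∧ T))) ∨ ((F ∨ ¬T) ∨ T)) ∧ ((T ∧ F) ∧ F)
  →2  ((F ∨ ((F ∨ T) ∧ (F ∧ T))) ∨ ((F ∨ ¬T) ∨ T)) ∧ ((T ∧ F) ∧ F)
  →3  (((F ∨ T) ∧ (F ∧ T)) ∨ ((F ∨ ¬T) ∨ T)) ∧ ((T ∧ F) ∧ F)
  →4  ((T ∧ (F ∧ T)) ∨ ((F ∨ ¬T) ∨ T)) ∧ ((T ∧ F) ∧ F)
  →5  ((F ∧ T) ∨ ((F ∨ ¬T) ∨ T)) ∧ ((T ∧ F) ∧ F)
  →6  (F ∨ ((F ∨ ¬T) ∨ T)) ∧ ((T ∧ F) ∧ F)
  →7  ((F ∨ ¬T) ∨ T) ∧ ((T ∧ F) ∧ F)
  →8  T ∧ ((T ∧ F) ∧ F)
  →9  (T ∧ F) ∧ F
  →10  F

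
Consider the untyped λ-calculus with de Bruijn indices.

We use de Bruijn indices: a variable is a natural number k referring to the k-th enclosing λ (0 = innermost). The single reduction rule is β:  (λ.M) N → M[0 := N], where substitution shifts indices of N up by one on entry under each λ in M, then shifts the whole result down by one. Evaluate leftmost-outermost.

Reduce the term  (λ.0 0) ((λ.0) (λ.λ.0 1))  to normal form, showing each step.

  start: (λ.0 0) ((λ.0) (λ.λ.0 1))
  step 1: (λ.0) (λ.λ.0 1) ((λ.0) (λ.λ.0 1))
  step 2: (λ.λ.0 1) ((λ.0) (λ.λ.0 1))
  step 3: λ.0 ((λ.0) (λ.λ.0 1))
  step 4: λ.0 (λ.λ.0 1)

Answer: normal form = λ.0 (λ.λ.0 1)  (in 4 steps)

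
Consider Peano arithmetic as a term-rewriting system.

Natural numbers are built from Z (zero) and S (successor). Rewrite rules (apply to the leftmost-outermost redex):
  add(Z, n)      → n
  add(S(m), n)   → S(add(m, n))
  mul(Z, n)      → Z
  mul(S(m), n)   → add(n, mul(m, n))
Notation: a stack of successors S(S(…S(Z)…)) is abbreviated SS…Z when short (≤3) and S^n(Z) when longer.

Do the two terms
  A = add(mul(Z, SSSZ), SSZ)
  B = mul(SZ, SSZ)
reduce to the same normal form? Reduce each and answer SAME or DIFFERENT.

Term A:
  start: add(mul(Z, SSSZ), SSZ)
  [1] add(Z, SSZ)
  [2] SSZ

Term B:
  start: mul(SZ, SSZ)
  [1] add(SSZ, mul(Z, SSZ))
  [2] S(add(SZ, mul(Z, SSZ)))
  [3] S(S(add(Z, mul(Z, SSZ))))
  [4] S(S(mul(Z, SSZ)))
  [5] SSZ

Answer: SAME — A ⇓ SSZ, B ⇓ SSZ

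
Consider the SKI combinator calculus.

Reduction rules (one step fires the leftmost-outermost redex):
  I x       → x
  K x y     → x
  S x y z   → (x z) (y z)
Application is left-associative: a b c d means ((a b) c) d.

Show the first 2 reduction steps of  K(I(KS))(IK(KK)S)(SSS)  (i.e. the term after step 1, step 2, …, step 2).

  start: K(I(KS))(IK(KK)S)(SSS)
  step 1: I(KS)(SSS)
  step 2: KS(SSS)

Answer: after 2 steps: KS(SSS)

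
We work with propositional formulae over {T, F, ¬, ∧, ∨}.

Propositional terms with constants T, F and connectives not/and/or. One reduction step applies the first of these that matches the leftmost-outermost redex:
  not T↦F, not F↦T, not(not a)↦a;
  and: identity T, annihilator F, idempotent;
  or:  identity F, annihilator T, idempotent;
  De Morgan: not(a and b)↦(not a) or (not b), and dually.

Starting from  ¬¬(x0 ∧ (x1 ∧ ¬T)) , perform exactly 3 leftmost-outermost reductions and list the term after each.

Answer: after 3 steps: x0 ∧ F

Reduction:
  start: ¬¬(x0 ∧ (x1 ∧ ¬T))
  →1  x0 ∧ (x1 ∧ ¬T)
  →2  x0 ∧ (x1 ∧ F)
  →3  x0 ∧ F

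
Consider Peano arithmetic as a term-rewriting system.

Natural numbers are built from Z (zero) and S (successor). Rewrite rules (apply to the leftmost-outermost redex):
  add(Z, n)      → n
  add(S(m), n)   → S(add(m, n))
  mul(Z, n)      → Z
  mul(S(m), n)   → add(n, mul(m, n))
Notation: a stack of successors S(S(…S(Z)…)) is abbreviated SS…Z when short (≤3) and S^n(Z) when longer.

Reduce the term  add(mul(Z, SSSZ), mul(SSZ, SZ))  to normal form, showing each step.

  start: add(mul(Z, SSSZ), mul(SSZ, SZ))
  step 1: add(Z, mul(SSZ, SZ))
  step 2: mul(SSZ, SZ)
  step 3: add(SZ, mul(SZ, SZ))
  step 4: S(add(Z, mul(SZ, SZ)))
  step 5: S(mul(SZ, SZ))
  step 6: S(add(SZ, mul(Z, SZ)))
  step 7: S(S(add(Z, mul(Z, SZ))))
  step 8: S(S(mul(Z, SZ)))
  step 9: SSZ

Answer: normal form = SSZ  (in 9 steps)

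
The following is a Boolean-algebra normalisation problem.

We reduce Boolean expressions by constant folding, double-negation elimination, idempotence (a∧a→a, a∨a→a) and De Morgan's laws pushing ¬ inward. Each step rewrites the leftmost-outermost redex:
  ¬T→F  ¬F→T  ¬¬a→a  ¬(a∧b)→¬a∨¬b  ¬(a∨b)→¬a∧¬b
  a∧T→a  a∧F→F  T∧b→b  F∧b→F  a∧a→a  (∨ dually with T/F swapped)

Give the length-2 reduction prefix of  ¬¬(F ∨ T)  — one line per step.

  start: ¬¬(F ∨ T)
  [1] F ∨ T
  [2] T

Answer: after 2 steps: T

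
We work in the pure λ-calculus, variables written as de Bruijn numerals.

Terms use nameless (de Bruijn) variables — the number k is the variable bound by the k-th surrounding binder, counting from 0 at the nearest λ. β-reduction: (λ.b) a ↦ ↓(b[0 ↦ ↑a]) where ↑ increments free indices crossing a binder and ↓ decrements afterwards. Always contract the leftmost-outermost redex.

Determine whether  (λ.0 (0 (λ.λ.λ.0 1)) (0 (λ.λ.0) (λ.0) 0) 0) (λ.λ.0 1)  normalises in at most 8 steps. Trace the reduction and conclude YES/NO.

Answer: NO — after 8 steps the term is (λ.λ.0 1) (λ.λ.λ.0 1) (λ.λ.0 1), not yet normal

Derivation:
  start: (λ.0 (0 (λ.λ.λ.0 1)) (0 (λ.λ.0) (λ.0) 0) 0) (λ.λ.0 1)
  [1] (λ.λ.0 1) ((λ.λ.0 1) (λ.λ.λ.0 1)) ((λ.λ.0 1) (λ.λ.0) (λ.0) (λ.λ.0 1)) (λ.λ.0 1)
  [2] (λ.0 ((λ.λ.0 1) (λ.λ.λ.0 1))) ((λ.λ.0 1) (λ.λ.0) (λ.0) (λ.λ.0 1)) (λ.λ.0 1)
  [3] (λ.λ.0 1) (λ.λ.0) (λ.0) (λ.λ.0 1) ((λ.λ.0 1) (λ.λ.λ.0 1)) (λ.λ.0 1)
  [4] (λ.0 (λ.λ.0)) (λ.0) (λ.λ.0 1) ((λ.λ.0 1) (λ.λ.λ.0 1)) (λ.λ.0 1)
  [5] (λ.0) (λ.λ.0) (λ.λ.0 1) ((λ.λ.0 1) (λ.λ.λ.0 1)) (λ.λ.0 1)
  [6] (λ.λ.0) (λ.λ.0 1) ((λ.λ.0 1) (λ.λ.λ.0 1)) (λ.λ.0 1)
  [7] (λ.0) ((λ.λ.0 1) (λ.λ.λ.0 1)) (λ.λ.0 1)
  [8] (λ.λ.0 1) (λ.λ.λ.0 1) (λ.λ.0 1)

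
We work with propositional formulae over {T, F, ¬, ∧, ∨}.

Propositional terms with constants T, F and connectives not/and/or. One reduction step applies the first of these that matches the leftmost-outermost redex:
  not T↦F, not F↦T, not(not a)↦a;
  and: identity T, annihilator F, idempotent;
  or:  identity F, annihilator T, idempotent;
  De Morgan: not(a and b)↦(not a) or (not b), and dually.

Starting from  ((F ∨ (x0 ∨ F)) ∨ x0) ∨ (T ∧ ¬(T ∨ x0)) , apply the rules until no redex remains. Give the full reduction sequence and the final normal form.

Answer: normal form = x0  (in 8 steps)

Reduction:
  start: ((F ∨ (x0 ∨ F)) ∨ x0) ∨ (T ∧ ¬(T ∨ x0))
  [1] ((x0 ∨ F) ∨ x0) ∨ (T ∧ ¬(T ∨ x0))
  [2] (x0 ∨ x0) ∨ (T ∧ ¬(T ∨ x0))
  [3] x0 ∨ (T ∧ ¬(T ∨ x0))
  [4] x0 ∨ ¬(T ∨ x0)
  [5] x0 ∨ (¬T ∧ ¬x0)
  [6] x0 ∨ (F ∧ ¬x0)
  [7] x0 ∨ F
  [8] x0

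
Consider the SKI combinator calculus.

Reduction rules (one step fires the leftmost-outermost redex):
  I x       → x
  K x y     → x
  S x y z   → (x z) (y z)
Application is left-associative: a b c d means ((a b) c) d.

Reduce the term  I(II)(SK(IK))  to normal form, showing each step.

  start: I(II)(SK(IK))
  [1] II(SK(IK))
  [2] I(SK(IK))
  [3] SK(IK)
  [4] SKK

Answer: normal form = SKK  (in 4 steps)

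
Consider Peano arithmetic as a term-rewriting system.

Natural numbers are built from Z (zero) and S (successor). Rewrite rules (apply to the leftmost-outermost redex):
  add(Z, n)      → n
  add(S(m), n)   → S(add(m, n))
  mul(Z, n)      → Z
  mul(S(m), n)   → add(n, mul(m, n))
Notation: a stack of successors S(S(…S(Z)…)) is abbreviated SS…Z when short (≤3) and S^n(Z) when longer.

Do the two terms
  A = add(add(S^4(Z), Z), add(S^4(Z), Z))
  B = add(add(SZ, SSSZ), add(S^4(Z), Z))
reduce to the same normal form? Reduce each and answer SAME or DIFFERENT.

Answer: SAME — A ⇓ S^8(Z), B ⇓ S^8(Z)

Reduction:
Term A:
  start: add(add(S^4(Z), Z), add(S^4(Z), Z))
  →1  add(S(add(SSSZ, Z)), add(S^4(Z), Z))
  →2  S(add(add(SSSZ, Z), add(S^4(Z), Z)))
  →3  S(add(S(add(SSZ, Z)), add(S^4(Z), Z)))
  →4  S(S(add(add(SSZ, Z), add(S^4(Z), Z))))
  →5  S(S(add(S(add(SZ, Z)), add(S^4(Z), Z))))
  →6  S(S(S(add(add(SZ, Z), add(S^4(Z), Z)))))
  →7  S(S(S(add(S(add(Z, Z)), add(S^4(Z), Z)))))
  →8  S(S(S(S(add(add(Z, Z), add(S^4(Z), Z))))))
  →9  S(S(S(S(add(Z, add(S^4(Z), Z))))))
  →10  S(S(S(S(add(S^4(Z), Z)))))
  →11  S(S(S(S(S(add(SSSZ, Z))))))
  →12  S(S(S(S(S(S(add(SSZ, Z)))))))
  →13  S(S(S(S(S(S(S(add(SZ, Z))))))))
  →14  S(S(S(S(S(S(S(S(add(Z, Z)))))))))
  →15  S^8(Z)

Term B:
  start: add(add(SZ, SSSZ), add(S^4(Z), Z))
  →1  add(S(add(Z, SSSZ)), add(S^4(Z), Z))
  →2  S(add(add(Z, SSSZ), add(S^4(Z), Z)))
  →3  S(add(SSSZ, add(S^4(Z), Z)))
  →4  S(S(add(SSZ, add(S^4(Z), Z))))
  →5  S(S(S(add(SZ, add(S^4(Z), Z)))))
  →6  S(S(S(S(add(Z, add(S^4(Z), Z))))))
  →7  S(S(S(S(add(S^4(Z), Z)))))
  →8  S(S(S(S(S(add(SSSZ, Z))))))
  →9  S(S(S(S(S(S(add(SSZ, Z)))))))
  →10  S(S(S(S(S(S(S(add(SZ, Z))))))))
  →11  S(S(S(S(S(S(S(S(add(Z, Z)))))))))
  →12  S^8(Z)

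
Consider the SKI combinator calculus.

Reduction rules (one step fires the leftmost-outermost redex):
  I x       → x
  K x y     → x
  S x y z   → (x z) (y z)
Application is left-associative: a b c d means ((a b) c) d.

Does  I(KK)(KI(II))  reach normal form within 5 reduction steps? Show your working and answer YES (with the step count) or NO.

  start: I(KK)(KI(II))
  [1] KK(KI(II))
  [2] K

Answer: YES — reaches normal form K in 2 ≤ 5 steps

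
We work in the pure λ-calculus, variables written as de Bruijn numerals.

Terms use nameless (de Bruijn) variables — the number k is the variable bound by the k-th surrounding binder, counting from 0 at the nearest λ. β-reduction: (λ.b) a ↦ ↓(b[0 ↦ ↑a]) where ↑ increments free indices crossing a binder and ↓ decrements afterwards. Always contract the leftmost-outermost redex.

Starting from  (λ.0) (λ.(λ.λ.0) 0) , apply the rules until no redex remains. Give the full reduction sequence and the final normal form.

  start: (λ.0) (λ.(λ.λ.0) 0)
  →1  λ.(λ.λ.0) 0
  →2  λ.λ.0

Answer: normal form = λ.λ.0  (in 2 steps)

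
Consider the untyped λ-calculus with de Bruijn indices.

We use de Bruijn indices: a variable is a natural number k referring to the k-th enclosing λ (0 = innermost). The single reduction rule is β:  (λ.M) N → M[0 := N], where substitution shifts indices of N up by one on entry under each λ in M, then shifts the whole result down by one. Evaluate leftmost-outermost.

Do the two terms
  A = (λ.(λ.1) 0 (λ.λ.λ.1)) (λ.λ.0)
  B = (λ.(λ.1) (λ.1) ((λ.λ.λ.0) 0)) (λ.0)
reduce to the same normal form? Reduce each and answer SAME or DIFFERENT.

Answer: DIFFERENT — A ⇓ λ.0, B ⇓ λ.λ.0

Working:
Term A:
  start: (λ.(λ.1) 0 (λ.λ.λ.1)) (λ.λ.0)
  [1] (λ.λ.λ.0) (λ.λ.0) (λ.λ.λ.1)
  [2] (λ.λ.0) (λ.λ.λ.1)
  [3] λ.0

Term B:
  start: (λ.(λ.1) (λ.1) ((λ.λ.λ.0) 0)) (λ.0)
  [1] (λ.λ.0) (λ.λ.0) ((λ.λ.λ.0) (λ.0))
  [2] (λ.0) ((λ.λ.λ.0) (λ.0))
  [3] (λ.λ.λ.0) (λ.0)
  [4] λ.λ.0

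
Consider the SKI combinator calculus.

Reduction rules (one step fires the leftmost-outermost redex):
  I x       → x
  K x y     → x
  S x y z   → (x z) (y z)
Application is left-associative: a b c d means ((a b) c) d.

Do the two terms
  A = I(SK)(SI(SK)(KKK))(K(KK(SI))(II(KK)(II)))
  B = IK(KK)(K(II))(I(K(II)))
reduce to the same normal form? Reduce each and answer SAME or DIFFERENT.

Term A:
  start: I(SK)(SI(SK)(KKK))(K(KK(SI))(II(KK)(II)))
  →1  SK(SI(SK)(KKK))(K(KK(SI))(II(KK)(II)))
  →2  K(K(KK(SI))(II(KK)(II)))(SI(SK)(KKK)(K(KK(SI))(II(KK)(II))))
  →3  K(KK(SI))(II(KK)(II))
  →4  KK(SI)
  →5  K

Term B:
  start: IK(KK)(K(II))(I(K(II)))
  →1  K(KK)(K(II))(I(K(II)))
  →2  KK(I(K(II)))
  →3  K

Answer: SAME — A ⇓ K, B ⇓ K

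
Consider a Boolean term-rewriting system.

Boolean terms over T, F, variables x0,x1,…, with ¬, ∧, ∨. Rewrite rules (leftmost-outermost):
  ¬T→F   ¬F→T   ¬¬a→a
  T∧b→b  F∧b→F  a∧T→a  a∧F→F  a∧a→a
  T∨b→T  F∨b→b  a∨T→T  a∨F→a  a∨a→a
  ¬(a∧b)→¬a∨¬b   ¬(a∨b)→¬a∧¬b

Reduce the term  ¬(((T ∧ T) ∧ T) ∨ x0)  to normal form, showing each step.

Answer: normal form = F  (in 7 steps)

Reduction:
  start: ¬(((T ∧ T) ∧ T) ∨ x0)
  [1] ¬((T ∧ T) ∧ T) ∧ ¬x0
  [2] (¬(T ∧ T) ∨ ¬T) ∧ ¬x0
  [3] ((¬T ∨ ¬T) ∨ ¬T) ∧ ¬x0
  [4] (¬T ∨ ¬T) ∧ ¬x0
  [5] ¬T ∧ ¬x0
  [6] F ∧ ¬x0
  [7] F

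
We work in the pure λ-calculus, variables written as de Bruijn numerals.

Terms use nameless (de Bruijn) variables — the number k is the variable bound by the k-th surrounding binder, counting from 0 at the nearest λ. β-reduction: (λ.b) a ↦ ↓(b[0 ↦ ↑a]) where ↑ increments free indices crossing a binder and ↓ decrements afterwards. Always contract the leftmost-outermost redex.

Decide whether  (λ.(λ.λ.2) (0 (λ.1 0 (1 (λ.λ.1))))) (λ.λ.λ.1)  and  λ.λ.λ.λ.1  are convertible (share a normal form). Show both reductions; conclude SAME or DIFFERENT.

Term A:
  start: (λ.(λ.λ.2) (0 (λ.1 0 (1 (λ.λ.1))))) (λ.λ.λ.1)
  [1] (λ.λ.λ.λ.λ.1) ((λ.λ.λ.1) (λ.(λ.λ.λ.1) 0 ((λ.λ.λ.1) (λ.λ.1))))
  [2] λ.λ.λ.λ.1

Term B:
  start: λ.λ.λ.λ.1

Answer: SAME — A ⇓ λ.λ.λ.λ.1, B ⇓ λ.λ.λ.λ.1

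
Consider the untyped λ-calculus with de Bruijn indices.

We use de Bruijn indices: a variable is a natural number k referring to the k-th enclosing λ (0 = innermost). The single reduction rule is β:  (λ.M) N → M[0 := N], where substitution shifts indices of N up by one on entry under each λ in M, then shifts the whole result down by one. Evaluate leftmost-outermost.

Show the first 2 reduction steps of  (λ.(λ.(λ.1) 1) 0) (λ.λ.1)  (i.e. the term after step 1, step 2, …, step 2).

  start: (λ.(λ.(λ.1) 1) 0) (λ.λ.1)
  [1] (λ.(λ.1) (λ.λ.1)) (λ.λ.1)
  [2] (λ.λ.λ.1) (λ.λ.1)

Answer: after 2 steps: (λ.λ.λ.1) (λ.λ.1)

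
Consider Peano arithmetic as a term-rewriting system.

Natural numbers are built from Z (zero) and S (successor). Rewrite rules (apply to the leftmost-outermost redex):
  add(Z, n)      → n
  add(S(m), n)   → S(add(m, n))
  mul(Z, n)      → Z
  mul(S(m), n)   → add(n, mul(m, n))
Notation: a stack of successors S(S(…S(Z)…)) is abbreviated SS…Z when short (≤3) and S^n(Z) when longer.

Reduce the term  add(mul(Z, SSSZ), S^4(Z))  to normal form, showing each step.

  start: add(mul(Z, SSSZ), S^4(Z))
  [1] add(Z, S^4(Z))
  [2] S^4(Z)

Answer: normal form = S^4(Z)  (in 2 steps)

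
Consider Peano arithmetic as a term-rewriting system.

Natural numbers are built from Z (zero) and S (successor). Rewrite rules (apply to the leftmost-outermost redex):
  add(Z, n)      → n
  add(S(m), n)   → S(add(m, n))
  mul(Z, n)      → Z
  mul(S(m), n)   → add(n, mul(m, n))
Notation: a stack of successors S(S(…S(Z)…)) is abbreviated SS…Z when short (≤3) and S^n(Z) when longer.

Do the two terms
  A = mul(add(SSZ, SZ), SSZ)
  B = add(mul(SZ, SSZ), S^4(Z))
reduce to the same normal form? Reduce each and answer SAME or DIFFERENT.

Answer: SAME — A ⇓ S^6(Z), B ⇓ S^6(Z)

Reduction:
Term A:
  start: mul(add(SSZ, SZ), SSZ)
  step 1: mul(S(add(SZ, SZ)), SSZ)
  step 2: add(SSZ, mul(add(SZ, SZ), SSZ))
  step 3: S(add(SZ, mul(add(SZ, SZ), SSZ)))
  step 4: S(S(add(Z, mul(add(SZ, SZ), SSZ))))
  step 5: S(S(mul(add(SZ, SZ), SSZ)))
  step 6: S(S(mul(S(add(Z, SZ)), SSZ)))
  step 7: S(S(add(SSZ, mul(add(Z, SZ), SSZ))))
  step 8: S(S(S(add(SZ, mul(add(Z, SZ), SSZ)))))
  step 9: S(S(S(S(add(Z, mul(add(Z, SZ), SSZ))))))
  step 10: S(S(S(S(mul(add(Z, SZ), SSZ)))))
  step 11: S(S(S(S(mul(SZ, SSZ)))))
  step 12: S(S(S(S(add(SSZ, mul(Z, SSZ))))))
  step 13: S(S(S(S(S(add(SZ, mul(Z, SSZ)))))))
  step 14: S(S(S(S(S(S(add(Z, mul(Z, SSZ))))))))
  step 15: S(S(S(S(S(S(mul(Z, SSZ)))))))
  step 16: S^6(Z)

Term B:
  start: add(mul(SZ, SSZ), S^4(Z))
  step 1: add(add(SSZ, mul(Z, SSZ)), S^4(Z))
  step 2: add(S(add(SZ, mul(Z, SSZ))), S^4(Z))
  step 3: S(add(add(SZ, mul(Z, SSZ)), S^4(Z)))
  step 4: S(add(S(add(Z, mul(Z, SSZ))), S^4(Z)))
  step 5: S(S(add(add(Z, mul(Z, SSZ)), S^4(Z))))
  step 6: S(S(add(mul(Z, SSZ), S^4(Z))))
  step 7: S(S(add(Z, S^4(Z))))
  step 8: S^6(Z)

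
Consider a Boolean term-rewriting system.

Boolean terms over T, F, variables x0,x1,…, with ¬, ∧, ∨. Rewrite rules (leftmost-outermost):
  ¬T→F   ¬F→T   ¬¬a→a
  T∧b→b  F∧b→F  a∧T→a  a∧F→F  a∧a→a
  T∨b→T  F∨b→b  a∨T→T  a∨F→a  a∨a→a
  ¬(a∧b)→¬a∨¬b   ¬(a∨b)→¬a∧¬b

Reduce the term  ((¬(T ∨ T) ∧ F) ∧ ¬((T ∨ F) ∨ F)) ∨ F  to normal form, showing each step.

Answer: normal form = F  (in 3 steps)

Derivation:
  start: ((¬(T ∨ T) ∧ F) ∧ ¬((T ∨ F) ∨ F)) ∨ F
  →1  (¬(T ∨ T) ∧ F) ∧ ¬((T ∨ F) ∨ F)
  →2  F ∧ ¬((T ∨ F) ∨ F)
  →3  F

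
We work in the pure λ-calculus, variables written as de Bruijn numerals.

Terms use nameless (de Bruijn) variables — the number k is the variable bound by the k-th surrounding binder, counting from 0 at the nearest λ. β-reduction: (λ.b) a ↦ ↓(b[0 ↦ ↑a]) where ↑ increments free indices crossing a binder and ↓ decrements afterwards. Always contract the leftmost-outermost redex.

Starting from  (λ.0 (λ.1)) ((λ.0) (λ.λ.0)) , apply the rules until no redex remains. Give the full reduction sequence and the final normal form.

Answer: normal form = λ.0  (in 3 steps)

Derivation:
  start: (λ.0 (λ.1)) ((λ.0) (λ.λ.0))
  →1  (λ.0) (λ.λ.0) (λ.(λ.0) (λ.λ.0))
  →2  (λ.λ.0) (λ.(λ.0) (λ.λ.0))
  →3  λ.0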